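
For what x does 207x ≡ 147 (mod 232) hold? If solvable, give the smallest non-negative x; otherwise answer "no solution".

189

First find gcd(207, 232):
232 = 1·207 + 25
207 = 8·25 + 7
25 = 3·7 + 4
7 = 1·4 + 3
4 = 1·3 + 1
3 = 3·1 + 0
gcd = 1, so a unique solution mod 232 exists.
Back-substitute for the Bézout coefficients:
1 = 4 − 3
1 = −7 + 2·4
1 = 2·25 − 7·7
1 = −7·207 + 58·25
1 = 58·232 − 65·207
So 207·(-65) ≡ 1 (mod 232), giving 207⁻¹ ≡ 167.
x ≡ 207⁻¹·147 ≡ 167·147 ≡ 189 (mod 232).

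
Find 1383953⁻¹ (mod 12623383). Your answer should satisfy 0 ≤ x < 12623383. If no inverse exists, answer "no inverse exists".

Extended Euclidean algorithm:
12623383 = 9*1383953 + 167806
1383953 = 8*167806 + 41505
167806 = 4*41505 + 1786
41505 = 23*1786 + 427
1786 = 4*427 + 78
427 = 5*78 + 37
78 = 2*37 + 4
37 = 9*4 + 1
4 = 4*1 + 0
gcd = 1, so the inverse exists. Back-substitute:
1 = 37 − 9·4
1 = −9·78 + 19·37
1 = 19·427 − 104·78
1 = −104·1786 + 435·427
1 = 435·41505 − 10109·1786
1 = −10109·167806 + 40871·41505
1 = 40871·1383953 − 337077·167806
1 = −337077·12623383 + 3074564·1383953
So 1383953·3074564 ≡ 1 (mod 12623383).

3074564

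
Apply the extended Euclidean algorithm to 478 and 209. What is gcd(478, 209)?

1

Repeated division:
478 = 2×209 + 60
209 = 3×60 + 29
60 = 2×29 + 2
29 = 14×2 + 1
2 = 2×1 + 0
gcd(478, 209) = 1.
Working backward:
1 = 29 − 14·2
1 = −14·60 + 29·29
1 = 29·209 − 101·60
1 = −101·478 + 231·209
So 1 = (-101)·478 + (231)·209.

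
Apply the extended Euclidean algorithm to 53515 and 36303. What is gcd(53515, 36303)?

Apply Euclid's algorithm to 53515 and 36303:
53515 = 1*36303 + 17212
36303 = 2*17212 + 1879
17212 = 9*1879 + 301
1879 = 6*301 + 73
301 = 4*73 + 9
73 = 8*9 + 1
9 = 9*1 + 0
gcd(53515, 36303) = 1.
Working backward:
1 = 73 − 8·9
1 = −8·301 + 33·73
1 = 33·1879 − 206·301
1 = −206·17212 + 1887·1879
1 = 1887·36303 − 3980·17212
1 = −3980·53515 + 5867·36303
So 1 = (-3980)·53515 + (5867)·36303.

1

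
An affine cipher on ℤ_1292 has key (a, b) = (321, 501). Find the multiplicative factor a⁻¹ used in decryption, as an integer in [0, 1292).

gcd(1292, 321) by repeated division:
1292 = 4*321 + 8
321 = 40*8 + 1
8 = 8*1 + 0
gcd = 1, so the inverse exists. Back-substitute:
1 = 321 − 40·8
1 = −40·1292 + 161·321
So 321·161 ≡ 1 (mod 1292).

161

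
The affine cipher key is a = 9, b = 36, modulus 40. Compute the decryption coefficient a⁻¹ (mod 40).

Extended Euclidean algorithm:
40 = 4·9 + 4
9 = 2·4 + 1
4 = 4·1 + 0
The gcd is 1. Working backward:
1 = 9 − 2·4
1 = −2·40 + 9·9
So 9·9 ≡ 1 (mod 40).

9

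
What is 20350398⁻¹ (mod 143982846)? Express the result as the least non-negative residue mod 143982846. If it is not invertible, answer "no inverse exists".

Compute gcd(20350398, 143982846):
143982846 = 7×20350398 + 1530060
20350398 = 13×1530060 + 459618
1530060 = 3×459618 + 151206
459618 = 3×151206 + 6000
151206 = 25×6000 + 1206
6000 = 4×1206 + 1176
1206 = 1×1176 + 30
1176 = 39×30 + 6
30 = 5×6 + 0
gcd(20350398, 143982846) = 6 ≠ 1, so 20350398 has no multiplicative inverse modulo 143982846.

no inverse exists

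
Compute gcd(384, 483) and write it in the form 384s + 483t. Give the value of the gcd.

Apply Euclid's algorithm to 483 and 384:
483 = 1·384 + 99
384 = 3·99 + 87
99 = 1·87 + 12
87 = 7·12 + 3
12 = 4·3 + 0
gcd(384, 483) = 3.
Express as a combination:
3 = 87 − 7·12
3 = −7·99 + 8·87
3 = 8·384 − 31·99
3 = −31·483 + 39·384
So 3 = (-31)·483 + (39)·384.

3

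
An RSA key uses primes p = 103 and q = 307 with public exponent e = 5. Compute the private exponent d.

φ(n) = (p−1)(q−1) = 102·306 = 31212.
Need d with 5·d ≡ 1 (mod 31212). Apply the extended Euclidean algorithm:
31212 = 6242*5 + 2
5 = 2*2 + 1
2 = 2*1 + 0
Back-substitute:
1 = 5 − 2·2
1 = −2·31212 + 12485·5
So 5·12485 ≡ 1 (mod 31212), hence d = 12485.

12485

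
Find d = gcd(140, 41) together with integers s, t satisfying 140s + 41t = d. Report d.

1

Repeated division:
140 = 3·41 + 17
41 = 2·17 + 7
17 = 2·7 + 3
7 = 2·3 + 1
3 = 3·1 + 0
gcd(140, 41) = 1.
Express as a combination:
1 = 7 − 2·3
1 = −2·17 + 5·7
1 = 5·41 − 12·17
1 = −12·140 + 41·41
So 1 = (-12)·140 + (41)·41.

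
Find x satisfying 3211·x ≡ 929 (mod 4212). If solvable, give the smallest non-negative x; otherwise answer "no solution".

gcd(3211, 4212):
4212 = 1*3211 + 1001
3211 = 3*1001 + 208
1001 = 4*208 + 169
208 = 1*169 + 39
169 = 4*39 + 13
39 = 3*13 + 0
gcd = 13, but 13 ∤ 929, so the congruence has no solution.

no solution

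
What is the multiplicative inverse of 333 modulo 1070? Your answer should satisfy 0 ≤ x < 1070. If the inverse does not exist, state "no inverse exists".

437

Run Euclid on (1070, 333):
1070 = 3×333 + 71
333 = 4×71 + 49
71 = 1×49 + 22
49 = 2×22 + 5
22 = 4×5 + 2
5 = 2×2 + 1
2 = 2×1 + 0
gcd = 1, so the inverse exists. Back-substitute:
1 = 5 − 2·2
1 = −2·22 + 9·5
1 = 9·49 − 20·22
1 = −20·71 + 29·49
1 = 29·333 − 136·71
1 = −136·1070 + 437·333
So 333·437 ≡ 1 (mod 1070).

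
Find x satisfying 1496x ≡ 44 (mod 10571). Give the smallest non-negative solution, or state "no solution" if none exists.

424

First find gcd(1496, 10571):
10571 = 7·1496 + 99
1496 = 15·99 + 11
99 = 9·11 + 0
gcd = 11 and 11 | 44, so solutions exist. Divide through by 11: 136x ≡ 4 (mod 961).
Now find 136⁻¹ mod 961:
961 = 7·136 + 9
136 = 15·9 + 1
9 = 9·1 + 0
Back-substitute:
1 = 136 − 15·9
1 = −15·961 + 106·136
So 136⁻¹ ≡ 106 (mod 961).
Then x ≡ 106·4 ≡ 424 (mod 961); the smallest non-negative solution is x = 424.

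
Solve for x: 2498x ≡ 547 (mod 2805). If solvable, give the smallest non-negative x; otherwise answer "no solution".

First find gcd(2498, 2805):
2805 = 1·2498 + 307
2498 = 8·307 + 42
307 = 7·42 + 13
42 = 3·13 + 3
13 = 4·3 + 1
3 = 3·1 + 0
gcd = 1, so a unique solution mod 2805 exists.
Back-substitute for the Bézout coefficients:
1 = 13 − 4·3
1 = −4·42 + 13·13
1 = 13·307 − 95·42
1 = −95·2498 + 773·307
1 = 773·2805 − 868·2498
So 2498·(-868) ≡ 1 (mod 2805), giving 2498⁻¹ ≡ 1937.
x ≡ 2498⁻¹·547 ≡ 1937·547 ≡ 2054 (mod 2805).

2054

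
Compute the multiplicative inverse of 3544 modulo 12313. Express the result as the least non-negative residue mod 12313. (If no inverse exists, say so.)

gcd(12313, 3544) by repeated division:
12313 = 3·3544 + 1681
3544 = 2·1681 + 182
1681 = 9·182 + 43
182 = 4·43 + 10
43 = 4·10 + 3
10 = 3·3 + 1
3 = 3·1 + 0
gcd = 1, so the inverse exists. Back-substitute:
1 = 10 − 3·3
1 = −3·43 + 13·10
1 = 13·182 − 55·43
1 = −55·1681 + 508·182
1 = 508·3544 − 1071·1681
1 = −1071·12313 + 3721·3544
So 3544·3721 ≡ 1 (mod 12313).

3721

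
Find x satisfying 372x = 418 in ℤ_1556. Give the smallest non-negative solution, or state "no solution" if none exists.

no solution

gcd(372, 1556):
1556 = 4×372 + 68
372 = 5×68 + 32
68 = 2×32 + 4
32 = 8×4 + 0
gcd = 4, but 4 ∤ 418, so the congruence has no solution.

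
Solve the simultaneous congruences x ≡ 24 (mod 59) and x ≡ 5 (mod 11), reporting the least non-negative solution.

Write x = 24 + 59·k. Then 59·k ≡ 5 − 24 ≡ 3 (mod 11).
Need 59⁻¹ mod 11. Extended Euclid on (11, 4):
11 = 2×4 + 3
4 = 1×3 + 1
3 = 3×1 + 0
Back-substitute:
1 = 4 − 3
1 = −11 + 3·4
59⁻¹ ≡ 3 (mod 11), so k ≡ 3·3 ≡ 9 (mod 11).
x = 24 + 59·9 = 555.

555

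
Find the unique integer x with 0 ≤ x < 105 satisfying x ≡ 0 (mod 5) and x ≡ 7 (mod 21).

70

Write x = 0 + 5·k. Then 5·k ≡ 7 − 0 ≡ 7 (mod 21).
Need 5⁻¹ mod 21. Extended Euclid on (21, 5):
21 = 4×5 + 1
5 = 5×1 + 0
Back-substitute:
1 = 21 − 4·5
5⁻¹ ≡ 17 (mod 21), so k ≡ 17·7 ≡ 14 (mod 21).
x = 0 + 5·14 = 70.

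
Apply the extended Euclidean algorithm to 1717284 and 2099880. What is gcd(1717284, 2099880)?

12

Euclidean algorithm:
2099880 = 1×1717284 + 382596
1717284 = 4×382596 + 186900
382596 = 2×186900 + 8796
186900 = 21×8796 + 2184
8796 = 4×2184 + 60
2184 = 36×60 + 24
60 = 2×24 + 12
24 = 2×12 + 0
gcd(1717284, 2099880) = 12.
Working backward:
12 = 60 − 2·24
12 = −2·2184 + 73·60
12 = 73·8796 − 294·2184
12 = −294·186900 + 6247·8796
12 = 6247·382596 − 12788·186900
12 = −12788·1717284 + 57399·382596
12 = 57399·2099880 − 70187·1717284
So 12 = (57399)·2099880 + (-70187)·1717284.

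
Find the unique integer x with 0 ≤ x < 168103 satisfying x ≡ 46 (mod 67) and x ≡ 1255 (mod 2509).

51435

Write x = 46 + 67·k. Then 67·k ≡ 1255 − 46 ≡ 1209 (mod 2509).
Need 67⁻¹ mod 2509. Extended Euclid on (2509, 67):
2509 = 37×67 + 30
67 = 2×30 + 7
30 = 4×7 + 2
7 = 3×2 + 1
2 = 2×1 + 0
Back-substitute:
1 = 7 − 3·2
1 = −3·30 + 13·7
1 = 13·67 − 29·30
1 = −29·2509 + 1086·67
67⁻¹ ≡ 1086 (mod 2509), so k ≡ 1086·1209 ≡ 767 (mod 2509).
x = 46 + 67·767 = 51435.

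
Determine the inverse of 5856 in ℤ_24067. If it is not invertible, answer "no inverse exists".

Extended Euclidean algorithm:
24067 = 4*5856 + 643
5856 = 9*643 + 69
643 = 9*69 + 22
69 = 3*22 + 3
22 = 7*3 + 1
3 = 3*1 + 0
gcd = 1, so the inverse exists. Back-substitute:
1 = 22 − 7·3
1 = −7·69 + 22·22
1 = 22·643 − 205·69
1 = −205·5856 + 1867·643
1 = 1867·24067 − 7673·5856
Thus 5856·(-7673) ≡ 1 (mod 24067); reducing, -7673 mod 24067 = 16394.

16394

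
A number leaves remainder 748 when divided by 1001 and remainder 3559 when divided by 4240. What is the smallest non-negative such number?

1733479

Write x = 748 + 1001·k. Then 1001·k ≡ 3559 − 748 ≡ 2811 (mod 4240).
Need 1001⁻¹ mod 4240. Extended Euclid on (4240, 1001):
4240 = 4×1001 + 236
1001 = 4×236 + 57
236 = 4×57 + 8
57 = 7×8 + 1
8 = 8×1 + 0
Back-substitute:
1 = 57 − 7·8
1 = −7·236 + 29·57
1 = 29·1001 − 123·236
1 = −123·4240 + 521·1001
1001⁻¹ ≡ 521 (mod 4240), so k ≡ 521·2811 ≡ 1731 (mod 4240).
x = 748 + 1001·1731 = 1733479.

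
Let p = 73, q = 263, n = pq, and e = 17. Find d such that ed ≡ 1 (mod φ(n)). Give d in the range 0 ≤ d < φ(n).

3329

φ(n) = (p−1)(q−1) = 72·262 = 18864.
Need d with 17·d ≡ 1 (mod 18864). Apply the extended Euclidean algorithm:
18864 = 1109×17 + 11
17 = 1×11 + 6
11 = 1×6 + 5
6 = 1×5 + 1
5 = 5×1 + 0
Back-substitute:
1 = 6 − 5
1 = −11 + 2·6
1 = 2·17 − 3·11
1 = −3·18864 + 3329·17
So 17·3329 ≡ 1 (mod 18864), hence d = 3329.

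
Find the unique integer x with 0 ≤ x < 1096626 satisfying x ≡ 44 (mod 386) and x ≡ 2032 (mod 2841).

Write x = 44 + 386·k. Then 386·k ≡ 2032 − 44 ≡ 1988 (mod 2841).
Need 386⁻¹ mod 2841. Extended Euclid on (2841, 386):
2841 = 7·386 + 139
386 = 2·139 + 108
139 = 1·108 + 31
108 = 3·31 + 15
31 = 2·15 + 1
15 = 15·1 + 0
Back-substitute:
1 = 31 − 2·15
1 = −2·108 + 7·31
1 = 7·139 − 9·108
1 = −9·386 + 25·139
1 = 25·2841 − 184·386
386⁻¹ ≡ 2657 (mod 2841), so k ≡ 2657·1988 ≡ 697 (mod 2841).
x = 44 + 386·697 = 269086.

269086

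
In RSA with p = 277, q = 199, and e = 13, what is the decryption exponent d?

42037

φ(n) = (p−1)(q−1) = 276·198 = 54648.
Need d with 13·d ≡ 1 (mod 54648). Apply the extended Euclidean algorithm:
54648 = 4203×13 + 9
13 = 1×9 + 4
9 = 2×4 + 1
4 = 4×1 + 0
Back-substitute:
1 = 9 − 2·4
1 = −2·13 + 3·9
1 = 3·54648 − 12611·13
So 13·(-12611) ≡ 1 (mod 54648), hence d ≡ -12611 ≡ 42037 (mod 54648).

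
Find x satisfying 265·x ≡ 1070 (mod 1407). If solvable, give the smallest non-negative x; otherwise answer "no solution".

First find gcd(265, 1407):
1407 = 5*265 + 82
265 = 3*82 + 19
82 = 4*19 + 6
19 = 3*6 + 1
6 = 6*1 + 0
gcd = 1, so a unique solution mod 1407 exists.
Back-substitute for the Bézout coefficients:
1 = 19 − 3·6
1 = −3·82 + 13·19
1 = 13·265 − 42·82
1 = −42·1407 + 223·265
So 265·(223) ≡ 1 (mod 1407), giving 265⁻¹ ≡ 223.
x ≡ 265⁻¹·1070 ≡ 223·1070 ≡ 827 (mod 1407).

827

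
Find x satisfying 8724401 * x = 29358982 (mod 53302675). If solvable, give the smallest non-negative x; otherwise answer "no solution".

First find gcd(8724401, 53302675):
53302675 = 6*8724401 + 956269
8724401 = 9*956269 + 117980
956269 = 8*117980 + 12429
117980 = 9*12429 + 6119
12429 = 2*6119 + 191
6119 = 32*191 + 7
191 = 27*7 + 2
7 = 3*2 + 1
2 = 2*1 + 0
gcd = 1, so a unique solution mod 53302675 exists.
Back-substitute for the Bézout coefficients:
1 = 7 − 3·2
1 = −3·191 + 82·7
1 = 82·6119 − 2627·191
1 = −2627·12429 + 5336·6119
1 = 5336·117980 − 50651·12429
1 = −50651·956269 + 410544·117980
1 = 410544·8724401 − 3745547·956269
1 = −3745547·53302675 + 22883826·8724401
So 8724401·(22883826) ≡ 1 (mod 53302675), giving 8724401⁻¹ ≡ 22883826.
x ≡ 8724401⁻¹·29358982 ≡ 22883826·29358982 ≡ 50778182 (mod 53302675).

50778182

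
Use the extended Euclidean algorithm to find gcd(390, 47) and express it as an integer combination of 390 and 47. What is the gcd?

Apply Euclid's algorithm to 390 and 47:
390 = 8*47 + 14
47 = 3*14 + 5
14 = 2*5 + 4
5 = 1*4 + 1
4 = 4*1 + 0
gcd(390, 47) = 1.
Back-substituting:
1 = 5 − 4
1 = −14 + 3·5
1 = 3·47 − 10·14
1 = −10·390 + 83·47
So 1 = (-10)·390 + (83)·47.

1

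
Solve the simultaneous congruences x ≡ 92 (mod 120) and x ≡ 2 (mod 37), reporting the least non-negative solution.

Write x = 92 + 120·k. Then 120·k ≡ 2 − 92 ≡ 21 (mod 37).
Need 120⁻¹ mod 37. Extended Euclid on (37, 9):
37 = 4*9 + 1
9 = 9*1 + 0
Back-substitute:
1 = 37 − 4·9
120⁻¹ ≡ 33 (mod 37), so k ≡ 33·21 ≡ 27 (mod 37).
x = 92 + 120·27 = 3332.

3332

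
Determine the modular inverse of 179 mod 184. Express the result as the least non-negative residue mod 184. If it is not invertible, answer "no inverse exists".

Run Euclid on (184, 179):
184 = 1×179 + 5
179 = 35×5 + 4
5 = 1×4 + 1
4 = 4×1 + 0
Since gcd(179, 184) = 1, back-substitute to write 1 as a combination:
1 = 5 − 4
1 = −179 + 36·5
1 = 36·184 − 37·179
Hence 179⁻¹ ≡ -37 ≡ 147 (mod 184).

147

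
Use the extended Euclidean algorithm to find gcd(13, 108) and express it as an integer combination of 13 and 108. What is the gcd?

1

Apply Euclid's algorithm to 108 and 13:
108 = 8·13 + 4
13 = 3·4 + 1
4 = 4·1 + 0
gcd(13, 108) = 1.
Back-substituting:
1 = 13 − 3·4
1 = −3·108 + 25·13
So 1 = (-3)·108 + (25)·13.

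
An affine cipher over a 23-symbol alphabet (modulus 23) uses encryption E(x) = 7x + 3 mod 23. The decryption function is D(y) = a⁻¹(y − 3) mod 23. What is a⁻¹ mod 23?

gcd(23, 7) by repeated division:
23 = 3×7 + 2
7 = 3×2 + 1
2 = 2×1 + 0
The gcd is 1. Working backward:
1 = 7 − 3·2
1 = −3·23 + 10·7
So 7·10 ≡ 1 (mod 23).

10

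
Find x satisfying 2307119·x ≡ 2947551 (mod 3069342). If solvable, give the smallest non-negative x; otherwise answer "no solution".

2644113

First find gcd(2307119, 3069342):
3069342 = 1*2307119 + 762223
2307119 = 3*762223 + 20450
762223 = 37*20450 + 5573
20450 = 3*5573 + 3731
5573 = 1*3731 + 1842
3731 = 2*1842 + 47
1842 = 39*47 + 9
47 = 5*9 + 2
9 = 4*2 + 1
2 = 2*1 + 0
gcd = 1, so a unique solution mod 3069342 exists.
Back-substitute for the Bézout coefficients:
1 = 9 − 4·2
1 = −4·47 + 21·9
1 = 21·1842 − 823·47
1 = −823·3731 + 1667·1842
1 = 1667·5573 − 2490·3731
1 = −2490·20450 + 9137·5573
1 = 9137·762223 − 340559·20450
1 = −340559·2307119 + 1030814·762223
1 = 1030814·3069342 − 1371373·2307119
So 2307119·(-1371373) ≡ 1 (mod 3069342), giving 2307119⁻¹ ≡ 1697969.
x ≡ 2307119⁻¹·2947551 ≡ 1697969·2947551 ≡ 2644113 (mod 3069342).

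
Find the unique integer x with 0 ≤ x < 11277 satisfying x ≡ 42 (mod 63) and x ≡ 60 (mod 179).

4893

Write x = 42 + 63·k. Then 63·k ≡ 60 − 42 ≡ 18 (mod 179).
Need 63⁻¹ mod 179. Extended Euclid on (179, 63):
179 = 2×63 + 53
63 = 1×53 + 10
53 = 5×10 + 3
10 = 3×3 + 1
3 = 3×1 + 0
Back-substitute:
1 = 10 − 3·3
1 = −3·53 + 16·10
1 = 16·63 − 19·53
1 = −19·179 + 54·63
63⁻¹ ≡ 54 (mod 179), so k ≡ 54·18 ≡ 77 (mod 179).
x = 42 + 63·77 = 4893.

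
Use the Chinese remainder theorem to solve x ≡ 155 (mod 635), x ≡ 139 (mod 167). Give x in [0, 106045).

80800

Write x = 155 + 635·k. Then 635·k ≡ 139 − 155 ≡ 151 (mod 167).
Need 635⁻¹ mod 167. Extended Euclid on (167, 134):
167 = 1×134 + 33
134 = 4×33 + 2
33 = 16×2 + 1
2 = 2×1 + 0
Back-substitute:
1 = 33 − 16·2
1 = −16·134 + 65·33
1 = 65·167 − 81·134
635⁻¹ ≡ 86 (mod 167), so k ≡ 86·151 ≡ 127 (mod 167).
x = 155 + 635·127 = 80800.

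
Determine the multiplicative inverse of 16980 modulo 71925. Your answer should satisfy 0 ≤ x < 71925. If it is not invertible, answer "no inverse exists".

Euclidean algorithm on 71925, 16980:
71925 = 4×16980 + 4005
16980 = 4×4005 + 960
4005 = 4×960 + 165
960 = 5×165 + 135
165 = 1×135 + 30
135 = 4×30 + 15
30 = 2×15 + 0
Since gcd = 15 > 1, 16980 is not a unit mod 71925.

no inverse exists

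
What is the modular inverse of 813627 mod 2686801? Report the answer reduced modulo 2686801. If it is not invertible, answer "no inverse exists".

1874850

Run Euclid on (2686801, 813627):
2686801 = 3×813627 + 245920
813627 = 3×245920 + 75867
245920 = 3×75867 + 18319
75867 = 4×18319 + 2591
18319 = 7×2591 + 182
2591 = 14×182 + 43
182 = 4×43 + 10
43 = 4×10 + 3
10 = 3×3 + 1
3 = 3×1 + 0
The gcd is 1. Working backward:
1 = 10 − 3·3
1 = −3·43 + 13·10
1 = 13·182 − 55·43
1 = −55·2591 + 783·182
1 = 783·18319 − 5536·2591
1 = −5536·75867 + 22927·18319
1 = 22927·245920 − 74317·75867
1 = −74317·813627 + 245878·245920
1 = 245878·2686801 − 811951·813627
Thus 813627·(-811951) ≡ 1 (mod 2686801); reducing, -811951 mod 2686801 = 1874850.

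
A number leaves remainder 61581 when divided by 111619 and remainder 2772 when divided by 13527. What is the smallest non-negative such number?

632606454

Write x = 61581 + 111619·k. Then 111619·k ≡ 2772 − 61581 ≡ 8826 (mod 13527).
Need 111619⁻¹ mod 13527. Extended Euclid on (13527, 3403):
13527 = 3×3403 + 3318
3403 = 1×3318 + 85
3318 = 39×85 + 3
85 = 28×3 + 1
3 = 3×1 + 0
Back-substitute:
1 = 85 − 28·3
1 = −28·3318 + 1093·85
1 = 1093·3403 − 1121·3318
1 = −1121·13527 + 4456·3403
111619⁻¹ ≡ 4456 (mod 13527), so k ≡ 4456·8826 ≡ 5667 (mod 13527).
x = 61581 + 111619·5667 = 632606454.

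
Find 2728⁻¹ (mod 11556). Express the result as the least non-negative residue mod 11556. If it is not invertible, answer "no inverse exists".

no inverse exists

Euclidean algorithm on 11556, 2728:
11556 = 4×2728 + 644
2728 = 4×644 + 152
644 = 4×152 + 36
152 = 4×36 + 8
36 = 4×8 + 4
8 = 2×4 + 0
Since gcd = 4 > 1, 2728 is not a unit mod 11556.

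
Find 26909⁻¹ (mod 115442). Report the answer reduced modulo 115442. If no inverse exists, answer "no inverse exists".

gcd(115442, 26909) by repeated division:
115442 = 4·26909 + 7806
26909 = 3·7806 + 3491
7806 = 2·3491 + 824
3491 = 4·824 + 195
824 = 4·195 + 44
195 = 4·44 + 19
44 = 2·19 + 6
19 = 3·6 + 1
6 = 6·1 + 0
Since gcd(26909, 115442) = 1, back-substitute to write 1 as a combination:
1 = 19 − 3·6
1 = −3·44 + 7·19
1 = 7·195 − 31·44
1 = −31·824 + 131·195
1 = 131·3491 − 555·824
1 = −555·7806 + 1241·3491
1 = 1241·26909 − 4278·7806
1 = −4278·115442 + 18353·26909
So 26909·18353 ≡ 1 (mod 115442).

18353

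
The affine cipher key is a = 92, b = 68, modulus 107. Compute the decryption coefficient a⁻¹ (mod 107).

Apply the Euclidean algorithm to 107 and 92:
107 = 1×92 + 15
92 = 6×15 + 2
15 = 7×2 + 1
2 = 2×1 + 0
Since gcd(92, 107) = 1, back-substitute to write 1 as a combination:
1 = 15 − 7·2
1 = −7·92 + 43·15
1 = 43·107 − 50·92
So 92·(-50) ≡ 1 (mod 107), and -50 ≡ 57 (mod 107).

57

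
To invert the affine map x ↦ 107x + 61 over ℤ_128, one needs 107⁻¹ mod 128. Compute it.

gcd(128, 107) by repeated division:
128 = 1·107 + 21
107 = 5·21 + 2
21 = 10·2 + 1
2 = 2·1 + 0
The gcd is 1. Working backward:
1 = 21 − 10·2
1 = −10·107 + 51·21
1 = 51·128 − 61·107
Thus 107·(-61) ≡ 1 (mod 128); reducing, -61 mod 128 = 67.

67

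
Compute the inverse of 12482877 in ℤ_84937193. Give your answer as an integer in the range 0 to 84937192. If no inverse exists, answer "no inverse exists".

no inverse exists

Euclidean algorithm on 84937193, 12482877:
84937193 = 6×12482877 + 10039931
12482877 = 1×10039931 + 2442946
10039931 = 4×2442946 + 268147
2442946 = 9×268147 + 29623
268147 = 9×29623 + 1540
29623 = 19×1540 + 363
1540 = 4×363 + 88
363 = 4×88 + 11
88 = 8×11 + 0
gcd(12482877, 84937193) = 11 ≠ 1, so 12482877 has no multiplicative inverse modulo 84937193.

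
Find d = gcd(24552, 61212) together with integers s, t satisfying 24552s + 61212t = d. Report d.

12

Euclidean algorithm:
61212 = 2*24552 + 12108
24552 = 2*12108 + 336
12108 = 36*336 + 12
336 = 28*12 + 0
gcd(24552, 61212) = 12.
Working backward:
12 = 12108 − 36·336
12 = −36·24552 + 73·12108
12 = 73·61212 − 182·24552
So 12 = (73)·61212 + (-182)·24552.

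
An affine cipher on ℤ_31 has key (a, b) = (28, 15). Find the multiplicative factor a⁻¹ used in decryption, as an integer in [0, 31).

10

gcd(31, 28) by repeated division:
31 = 1×28 + 3
28 = 9×3 + 1
3 = 3×1 + 0
The gcd is 1. Working backward:
1 = 28 − 9·3
1 = −9·31 + 10·28
So 28·10 ≡ 1 (mod 31).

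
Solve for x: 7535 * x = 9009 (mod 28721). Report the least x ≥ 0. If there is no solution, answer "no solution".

329

First find gcd(7535, 28721):
28721 = 3*7535 + 6116
7535 = 1*6116 + 1419
6116 = 4*1419 + 440
1419 = 3*440 + 99
440 = 4*99 + 44
99 = 2*44 + 11
44 = 4*11 + 0
gcd = 11 and 11 | 9009, so solutions exist. Divide through by 11: 685x ≡ 819 (mod 2611).
Now find 685⁻¹ mod 2611:
2611 = 3·685 + 556
685 = 1·556 + 129
556 = 4·129 + 40
129 = 3·40 + 9
40 = 4·9 + 4
9 = 2·4 + 1
4 = 4·1 + 0
Back-substitute:
1 = 9 − 2·4
1 = −2·40 + 9·9
1 = 9·129 − 29·40
1 = −29·556 + 125·129
1 = 125·685 − 154·556
1 = −154·2611 + 587·685
So 685⁻¹ ≡ 587 (mod 2611).
Then x ≡ 587·819 ≡ 329 (mod 2611); the smallest non-negative solution is x = 329.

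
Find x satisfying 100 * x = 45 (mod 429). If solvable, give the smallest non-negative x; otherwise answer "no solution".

First find gcd(100, 429):
429 = 4×100 + 29
100 = 3×29 + 13
29 = 2×13 + 3
13 = 4×3 + 1
3 = 3×1 + 0
gcd = 1, so a unique solution mod 429 exists.
Back-substitute for the Bézout coefficients:
1 = 13 − 4·3
1 = −4·29 + 9·13
1 = 9·100 − 31·29
1 = −31·429 + 133·100
So 100·(133) ≡ 1 (mod 429), giving 100⁻¹ ≡ 133.
x ≡ 100⁻¹·45 ≡ 133·45 ≡ 408 (mod 429).

408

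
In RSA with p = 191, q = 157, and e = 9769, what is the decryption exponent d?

19849

φ(n) = (p−1)(q−1) = 190·156 = 29640.
Need d with 9769·d ≡ 1 (mod 29640). Apply the extended Euclidean algorithm:
29640 = 3·9769 + 333
9769 = 29·333 + 112
333 = 2·112 + 109
112 = 1·109 + 3
109 = 36·3 + 1
3 = 3·1 + 0
Back-substitute:
1 = 109 − 36·3
1 = −36·112 + 37·109
1 = 37·333 − 110·112
1 = −110·9769 + 3227·333
1 = 3227·29640 − 9791·9769
So 9769·(-9791) ≡ 1 (mod 29640), hence d ≡ -9791 ≡ 19849 (mod 29640).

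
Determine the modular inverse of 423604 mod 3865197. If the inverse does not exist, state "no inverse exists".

3128362

Run Euclid on (3865197, 423604):
3865197 = 9*423604 + 52761
423604 = 8*52761 + 1516
52761 = 34*1516 + 1217
1516 = 1*1217 + 299
1217 = 4*299 + 21
299 = 14*21 + 5
21 = 4*5 + 1
5 = 5*1 + 0
The gcd is 1. Working backward:
1 = 21 − 4·5
1 = −4·299 + 57·21
1 = 57·1217 − 232·299
1 = −232·1516 + 289·1217
1 = 289·52761 − 10058·1516
1 = −10058·423604 + 80753·52761
1 = 80753·3865197 − 736835·423604
Thus 423604·(-736835) ≡ 1 (mod 3865197); reducing, -736835 mod 3865197 = 3128362.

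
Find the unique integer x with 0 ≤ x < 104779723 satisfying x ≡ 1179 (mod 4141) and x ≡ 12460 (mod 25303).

Write x = 1179 + 4141·k. Then 4141·k ≡ 12460 − 1179 ≡ 11281 (mod 25303).
Need 4141⁻¹ mod 25303. Extended Euclid on (25303, 4141):
25303 = 6·4141 + 457
4141 = 9·457 + 28
457 = 16·28 + 9
28 = 3·9 + 1
9 = 9·1 + 0
Back-substitute:
1 = 28 − 3·9
1 = −3·457 + 49·28
1 = 49·4141 − 444·457
1 = −444·25303 + 2713·4141
4141⁻¹ ≡ 2713 (mod 25303), so k ≡ 2713·11281 ≡ 14026 (mod 25303).
x = 1179 + 4141·14026 = 58082845.

58082845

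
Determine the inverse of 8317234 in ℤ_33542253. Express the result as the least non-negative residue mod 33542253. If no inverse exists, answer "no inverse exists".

16318954

Apply the Euclidean algorithm to 33542253 and 8317234:
33542253 = 4*8317234 + 273317
8317234 = 30*273317 + 117724
273317 = 2*117724 + 37869
117724 = 3*37869 + 4117
37869 = 9*4117 + 816
4117 = 5*816 + 37
816 = 22*37 + 2
37 = 18*2 + 1
2 = 2*1 + 0
The gcd is 1. Working backward:
1 = 37 − 18·2
1 = −18·816 + 397·37
1 = 397·4117 − 2003·816
1 = −2003·37869 + 18424·4117
1 = 18424·117724 − 57275·37869
1 = −57275·273317 + 132974·117724
1 = 132974·8317234 − 4046495·273317
1 = −4046495·33542253 + 16318954·8317234
So 8317234·16318954 ≡ 1 (mod 33542253).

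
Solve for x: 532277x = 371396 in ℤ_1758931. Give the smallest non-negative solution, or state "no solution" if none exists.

First find gcd(532277, 1758931):
1758931 = 3*532277 + 162100
532277 = 3*162100 + 45977
162100 = 3*45977 + 24169
45977 = 1*24169 + 21808
24169 = 1*21808 + 2361
21808 = 9*2361 + 559
2361 = 4*559 + 125
559 = 4*125 + 59
125 = 2*59 + 7
59 = 8*7 + 3
7 = 2*3 + 1
3 = 3*1 + 0
gcd = 1, so a unique solution mod 1758931 exists.
Back-substitute for the Bézout coefficients:
1 = 7 − 2·3
1 = −2·59 + 17·7
1 = 17·125 − 36·59
1 = −36·559 + 161·125
1 = 161·2361 − 680·559
1 = −680·21808 + 6281·2361
1 = 6281·24169 − 6961·21808
1 = −6961·45977 + 13242·24169
1 = 13242·162100 − 46687·45977
1 = −46687·532277 + 153303·162100
1 = 153303·1758931 − 506596·532277
So 532277·(-506596) ≡ 1 (mod 1758931), giving 532277⁻¹ ≡ 1252335.
x ≡ 532277⁻¹·371396 ≡ 1252335·371396 ≡ 1603192 (mod 1758931).

1603192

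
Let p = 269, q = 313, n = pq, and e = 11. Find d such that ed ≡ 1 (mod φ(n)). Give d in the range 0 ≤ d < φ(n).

φ(n) = (p−1)(q−1) = 268·312 = 83616.
Need d with 11·d ≡ 1 (mod 83616). Apply the extended Euclidean algorithm:
83616 = 7601×11 + 5
11 = 2×5 + 1
5 = 5×1 + 0
Back-substitute:
1 = 11 − 2·5
1 = −2·83616 + 15203·11
So 11·15203 ≡ 1 (mod 83616), hence d = 15203.

15203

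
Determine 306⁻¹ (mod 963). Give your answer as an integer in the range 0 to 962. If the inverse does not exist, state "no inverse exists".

Compute gcd(306, 963):
963 = 3·306 + 45
306 = 6·45 + 36
45 = 1·36 + 9
36 = 4·9 + 0
Since gcd = 9 > 1, 306 is not a unit mod 963.

no inverse exists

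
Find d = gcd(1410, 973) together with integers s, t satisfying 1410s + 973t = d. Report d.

1

Repeated division:
1410 = 1·973 + 437
973 = 2·437 + 99
437 = 4·99 + 41
99 = 2·41 + 17
41 = 2·17 + 7
17 = 2·7 + 3
7 = 2·3 + 1
3 = 3·1 + 0
gcd(1410, 973) = 1.
Back-substituting:
1 = 7 − 2·3
1 = −2·17 + 5·7
1 = 5·41 − 12·17
1 = −12·99 + 29·41
1 = 29·437 − 128·99
1 = −128·973 + 285·437
1 = 285·1410 − 413·973
So 1 = (285)·1410 + (-413)·973.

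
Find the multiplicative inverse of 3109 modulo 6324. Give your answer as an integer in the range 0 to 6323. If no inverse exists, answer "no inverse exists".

6145

gcd(6324, 3109) by repeated division:
6324 = 2·3109 + 106
3109 = 29·106 + 35
106 = 3·35 + 1
35 = 35·1 + 0
Since gcd(3109, 6324) = 1, back-substitute to write 1 as a combination:
1 = 106 − 3·35
1 = −3·3109 + 88·106
1 = 88·6324 − 179·3109
Hence 3109⁻¹ ≡ -179 ≡ 6145 (mod 6324).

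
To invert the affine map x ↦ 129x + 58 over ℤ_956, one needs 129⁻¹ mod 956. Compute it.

Apply the Euclidean algorithm to 956 and 129:
956 = 7·129 + 53
129 = 2·53 + 23
53 = 2·23 + 7
23 = 3·7 + 2
7 = 3·2 + 1
2 = 2·1 + 0
The gcd is 1. Working backward:
1 = 7 − 3·2
1 = −3·23 + 10·7
1 = 10·53 − 23·23
1 = −23·129 + 56·53
1 = 56·956 − 415·129
Hence 129⁻¹ ≡ -415 ≡ 541 (mod 956).

541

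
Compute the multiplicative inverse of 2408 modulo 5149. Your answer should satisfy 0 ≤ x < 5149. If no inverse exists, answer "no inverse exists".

2675

Extended Euclidean algorithm:
5149 = 2*2408 + 333
2408 = 7*333 + 77
333 = 4*77 + 25
77 = 3*25 + 2
25 = 12*2 + 1
2 = 2*1 + 0
Since gcd(2408, 5149) = 1, back-substitute to write 1 as a combination:
1 = 25 − 12·2
1 = −12·77 + 37·25
1 = 37·333 − 160·77
1 = −160·2408 + 1157·333
1 = 1157·5149 − 2474·2408
Thus 2408·(-2474) ≡ 1 (mod 5149); reducing, -2474 mod 5149 = 2675.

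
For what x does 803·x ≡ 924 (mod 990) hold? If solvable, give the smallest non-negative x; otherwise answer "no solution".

First find gcd(803, 990):
990 = 1·803 + 187
803 = 4·187 + 55
187 = 3·55 + 22
55 = 2·22 + 11
22 = 2·11 + 0
gcd = 11 and 11 | 924, so solutions exist. Divide through by 11: 73x ≡ 84 (mod 90).
Now find 73⁻¹ mod 90:
90 = 1*73 + 17
73 = 4*17 + 5
17 = 3*5 + 2
5 = 2*2 + 1
2 = 2*1 + 0
Back-substitute:
1 = 5 − 2·2
1 = −2·17 + 7·5
1 = 7·73 − 30·17
1 = −30·90 + 37·73
So 73⁻¹ ≡ 37 (mod 90).
Then x ≡ 37·84 ≡ 48 (mod 90); the smallest non-negative solution is x = 48.

48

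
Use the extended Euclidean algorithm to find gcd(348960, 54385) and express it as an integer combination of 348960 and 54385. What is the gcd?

5

Repeated division:
348960 = 6*54385 + 22650
54385 = 2*22650 + 9085
22650 = 2*9085 + 4480
9085 = 2*4480 + 125
4480 = 35*125 + 105
125 = 1*105 + 20
105 = 5*20 + 5
20 = 4*5 + 0
gcd(348960, 54385) = 5.
Working backward:
5 = 105 − 5·20
5 = −5·125 + 6·105
5 = 6·4480 − 215·125
5 = −215·9085 + 436·4480
5 = 436·22650 − 1087·9085
5 = −1087·54385 + 2610·22650
5 = 2610·348960 − 16747·54385
So 5 = (2610)·348960 + (-16747)·54385.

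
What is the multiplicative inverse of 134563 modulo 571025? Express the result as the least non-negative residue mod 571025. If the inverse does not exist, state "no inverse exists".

no inverse exists

Euclidean algorithm on 571025, 134563:
571025 = 4*134563 + 32773
134563 = 4*32773 + 3471
32773 = 9*3471 + 1534
3471 = 2*1534 + 403
1534 = 3*403 + 325
403 = 1*325 + 78
325 = 4*78 + 13
78 = 6*13 + 0
The gcd is 13, not 1, hence no inverse exists.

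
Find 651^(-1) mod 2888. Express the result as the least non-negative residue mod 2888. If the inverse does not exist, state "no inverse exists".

gcd(2888, 651) by repeated division:
2888 = 4×651 + 284
651 = 2×284 + 83
284 = 3×83 + 35
83 = 2×35 + 13
35 = 2×13 + 9
13 = 1×9 + 4
9 = 2×4 + 1
4 = 4×1 + 0
The gcd is 1. Working backward:
1 = 9 − 2·4
1 = −2·13 + 3·9
1 = 3·35 − 8·13
1 = −8·83 + 19·35
1 = 19·284 − 65·83
1 = −65·651 + 149·284
1 = 149·2888 − 661·651
So 651·(-661) ≡ 1 (mod 2888), and -661 ≡ 2227 (mod 2888).

2227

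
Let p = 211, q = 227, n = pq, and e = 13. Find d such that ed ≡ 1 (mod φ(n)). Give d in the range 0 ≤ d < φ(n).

32857

φ(n) = (p−1)(q−1) = 210·226 = 47460.
Need d with 13·d ≡ 1 (mod 47460). Apply the extended Euclidean algorithm:
47460 = 3650·13 + 10
13 = 1·10 + 3
10 = 3·3 + 1
3 = 3·1 + 0
Back-substitute:
1 = 10 − 3·3
1 = −3·13 + 4·10
1 = 4·47460 − 14603·13
So 13·(-14603) ≡ 1 (mod 47460), hence d ≡ -14603 ≡ 32857 (mod 47460).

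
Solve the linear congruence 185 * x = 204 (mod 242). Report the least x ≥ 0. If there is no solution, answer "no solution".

162

First find gcd(185, 242):
242 = 1·185 + 57
185 = 3·57 + 14
57 = 4·14 + 1
14 = 14·1 + 0
gcd = 1, so a unique solution mod 242 exists.
Back-substitute for the Bézout coefficients:
1 = 57 − 4·14
1 = −4·185 + 13·57
1 = 13·242 − 17·185
So 185·(-17) ≡ 1 (mod 242), giving 185⁻¹ ≡ 225.
x ≡ 185⁻¹·204 ≡ 225·204 ≡ 162 (mod 242).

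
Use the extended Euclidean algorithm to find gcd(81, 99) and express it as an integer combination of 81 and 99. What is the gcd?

Euclidean algorithm:
99 = 1*81 + 18
81 = 4*18 + 9
18 = 2*9 + 0
gcd(81, 99) = 9.
Back-substituting:
9 = 81 − 4·18
9 = −4·99 + 5·81
So 9 = (-4)·99 + (5)·81.

9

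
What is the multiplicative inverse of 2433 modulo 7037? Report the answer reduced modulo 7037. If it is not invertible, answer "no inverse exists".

Run Euclid on (7037, 2433):
7037 = 2*2433 + 2171
2433 = 1*2171 + 262
2171 = 8*262 + 75
262 = 3*75 + 37
75 = 2*37 + 1
37 = 37*1 + 0
The gcd is 1. Working backward:
1 = 75 − 2·37
1 = −2·262 + 7·75
1 = 7·2171 − 58·262
1 = −58·2433 + 65·2171
1 = 65·7037 − 188·2433
Hence 2433⁻¹ ≡ -188 ≡ 6849 (mod 7037).

6849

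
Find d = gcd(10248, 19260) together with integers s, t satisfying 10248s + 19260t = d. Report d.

12

Repeated division:
19260 = 1×10248 + 9012
10248 = 1×9012 + 1236
9012 = 7×1236 + 360
1236 = 3×360 + 156
360 = 2×156 + 48
156 = 3×48 + 12
48 = 4×12 + 0
gcd(10248, 19260) = 12.
Express as a combination:
12 = 156 − 3·48
12 = −3·360 + 7·156
12 = 7·1236 − 24·360
12 = −24·9012 + 175·1236
12 = 175·10248 − 199·9012
12 = −199·19260 + 374·10248
So 12 = (-199)·19260 + (374)·10248.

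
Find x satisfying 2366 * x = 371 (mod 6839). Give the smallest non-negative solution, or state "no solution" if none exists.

First find gcd(2366, 6839):
6839 = 2×2366 + 2107
2366 = 1×2107 + 259
2107 = 8×259 + 35
259 = 7×35 + 14
35 = 2×14 + 7
14 = 2×7 + 0
gcd = 7 and 7 | 371, so solutions exist. Divide through by 7: 338x ≡ 53 (mod 977).
Now find 338⁻¹ mod 977:
977 = 2×338 + 301
338 = 1×301 + 37
301 = 8×37 + 5
37 = 7×5 + 2
5 = 2×2 + 1
2 = 2×1 + 0
Back-substitute:
1 = 5 − 2·2
1 = −2·37 + 15·5
1 = 15·301 − 122·37
1 = −122·338 + 137·301
1 = 137·977 − 396·338
So 338·(-396) ≡ 1 (mod 977), i.e. 338⁻¹ ≡ 581.
Then x ≡ 581·53 ≡ 506 (mod 977); the smallest non-negative solution is x = 506.

506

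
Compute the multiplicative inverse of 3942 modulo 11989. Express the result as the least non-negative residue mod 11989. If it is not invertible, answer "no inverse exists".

Run Euclid on (11989, 3942):
11989 = 3×3942 + 163
3942 = 24×163 + 30
163 = 5×30 + 13
30 = 2×13 + 4
13 = 3×4 + 1
4 = 4×1 + 0
gcd = 1, so the inverse exists. Back-substitute:
1 = 13 − 3·4
1 = −3·30 + 7·13
1 = 7·163 − 38·30
1 = −38·3942 + 919·163
1 = 919·11989 − 2795·3942
Hence 3942⁻¹ ≡ -2795 ≡ 9194 (mod 11989).

9194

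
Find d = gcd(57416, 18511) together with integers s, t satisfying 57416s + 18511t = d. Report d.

Euclidean algorithm:
57416 = 3×18511 + 1883
18511 = 9×1883 + 1564
1883 = 1×1564 + 319
1564 = 4×319 + 288
319 = 1×288 + 31
288 = 9×31 + 9
31 = 3×9 + 4
9 = 2×4 + 1
4 = 4×1 + 0
gcd(57416, 18511) = 1.
Express as a combination:
1 = 9 − 2·4
1 = −2·31 + 7·9
1 = 7·288 − 65·31
1 = −65·319 + 72·288
1 = 72·1564 − 353·319
1 = −353·1883 + 425·1564
1 = 425·18511 − 4178·1883
1 = −4178·57416 + 12959·18511
So 1 = (-4178)·57416 + (12959)·18511.

1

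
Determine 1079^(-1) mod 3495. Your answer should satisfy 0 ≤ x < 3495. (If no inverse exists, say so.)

149

gcd(3495, 1079) by repeated division:
3495 = 3·1079 + 258
1079 = 4·258 + 47
258 = 5·47 + 23
47 = 2·23 + 1
23 = 23·1 + 0
The gcd is 1. Working backward:
1 = 47 − 2·23
1 = −2·258 + 11·47
1 = 11·1079 − 46·258
1 = −46·3495 + 149·1079
So 1079·149 ≡ 1 (mod 3495).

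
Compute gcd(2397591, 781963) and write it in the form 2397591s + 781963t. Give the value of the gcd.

Euclidean algorithm:
2397591 = 3*781963 + 51702
781963 = 15*51702 + 6433
51702 = 8*6433 + 238
6433 = 27*238 + 7
238 = 34*7 + 0
gcd(2397591, 781963) = 7.
Working backward:
7 = 6433 − 27·238
7 = −27·51702 + 217·6433
7 = 217·781963 − 3282·51702
7 = −3282·2397591 + 10063·781963
So 7 = (-3282)·2397591 + (10063)·781963.

7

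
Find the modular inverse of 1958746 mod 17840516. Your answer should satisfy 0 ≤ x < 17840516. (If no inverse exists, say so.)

Compute gcd(1958746, 17840516):
17840516 = 9·1958746 + 211802
1958746 = 9·211802 + 52528
211802 = 4·52528 + 1690
52528 = 31·1690 + 138
1690 = 12·138 + 34
138 = 4·34 + 2
34 = 17·2 + 0
Since gcd = 2 > 1, 1958746 is not a unit mod 17840516.

no inverse exists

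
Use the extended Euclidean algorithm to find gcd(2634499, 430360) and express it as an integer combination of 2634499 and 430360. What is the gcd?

7

Repeated division:
2634499 = 6*430360 + 52339
430360 = 8*52339 + 11648
52339 = 4*11648 + 5747
11648 = 2*5747 + 154
5747 = 37*154 + 49
154 = 3*49 + 7
49 = 7*7 + 0
gcd(2634499, 430360) = 7.
Back-substituting:
7 = 154 − 3·49
7 = −3·5747 + 112·154
7 = 112·11648 − 227·5747
7 = −227·52339 + 1020·11648
7 = 1020·430360 − 8387·52339
7 = −8387·2634499 + 51342·430360
So 7 = (-8387)·2634499 + (51342)·430360.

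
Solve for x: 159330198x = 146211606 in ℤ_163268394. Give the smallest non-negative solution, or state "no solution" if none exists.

3575313

First find gcd(159330198, 163268394):
163268394 = 1×159330198 + 3938196
159330198 = 40×3938196 + 1802358
3938196 = 2×1802358 + 333480
1802358 = 5×333480 + 134958
333480 = 2×134958 + 63564
134958 = 2×63564 + 7830
63564 = 8×7830 + 924
7830 = 8×924 + 438
924 = 2×438 + 48
438 = 9×48 + 6
48 = 8×6 + 0
gcd = 6 and 6 | 146211606, so solutions exist. Divide through by 6: 26555033x ≡ 24368601 (mod 27211399).
Now find 26555033⁻¹ mod 27211399:
27211399 = 1×26555033 + 656366
26555033 = 40×656366 + 300393
656366 = 2×300393 + 55580
300393 = 5×55580 + 22493
55580 = 2×22493 + 10594
22493 = 2×10594 + 1305
10594 = 8×1305 + 154
1305 = 8×154 + 73
154 = 2×73 + 8
73 = 9×8 + 1
8 = 8×1 + 0
Back-substitute:
1 = 73 − 9·8
1 = −9·154 + 19·73
1 = 19·1305 − 161·154
1 = −161·10594 + 1307·1305
1 = 1307·22493 − 2775·10594
1 = −2775·55580 + 6857·22493
1 = 6857·300393 − 37060·55580
1 = −37060·656366 + 80977·300393
1 = 80977·26555033 − 3276140·656366
1 = −3276140·27211399 + 3357117·26555033
So 26555033⁻¹ ≡ 3357117 (mod 27211399).
Then x ≡ 3357117·24368601 ≡ 3575313 (mod 27211399); the smallest non-negative solution is x = 3575313.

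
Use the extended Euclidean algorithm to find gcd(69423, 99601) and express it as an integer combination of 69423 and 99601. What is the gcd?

1

Euclidean algorithm:
99601 = 1*69423 + 30178
69423 = 2*30178 + 9067
30178 = 3*9067 + 2977
9067 = 3*2977 + 136
2977 = 21*136 + 121
136 = 1*121 + 15
121 = 8*15 + 1
15 = 15*1 + 0
gcd(69423, 99601) = 1.
Working backward:
1 = 121 − 8·15
1 = −8·136 + 9·121
1 = 9·2977 − 197·136
1 = −197·9067 + 600·2977
1 = 600·30178 − 1997·9067
1 = −1997·69423 + 4594·30178
1 = 4594·99601 − 6591·69423
So 1 = (4594)·99601 + (-6591)·69423.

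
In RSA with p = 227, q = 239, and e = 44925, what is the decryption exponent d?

52289

φ(n) = (p−1)(q−1) = 226·238 = 53788.
Need d with 44925·d ≡ 1 (mod 53788). Apply the extended Euclidean algorithm:
53788 = 1*44925 + 8863
44925 = 5*8863 + 610
8863 = 14*610 + 323
610 = 1*323 + 287
323 = 1*287 + 36
287 = 7*36 + 35
36 = 1*35 + 1
35 = 35*1 + 0
Back-substitute:
1 = 36 − 35
1 = −287 + 8·36
1 = 8·323 − 9·287
1 = −9·610 + 17·323
1 = 17·8863 − 247·610
1 = −247·44925 + 1252·8863
1 = 1252·53788 − 1499·44925
So 44925·(-1499) ≡ 1 (mod 53788), hence d ≡ -1499 ≡ 52289 (mod 53788).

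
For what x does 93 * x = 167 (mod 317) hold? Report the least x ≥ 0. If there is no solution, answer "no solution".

First find gcd(93, 317):
317 = 3·93 + 38
93 = 2·38 + 17
38 = 2·17 + 4
17 = 4·4 + 1
4 = 4·1 + 0
gcd = 1, so a unique solution mod 317 exists.
Back-substitute for the Bézout coefficients:
1 = 17 − 4·4
1 = −4·38 + 9·17
1 = 9·93 − 22·38
1 = −22·317 + 75·93
So 93·(75) ≡ 1 (mod 317), giving 93⁻¹ ≡ 75.
x ≡ 93⁻¹·167 ≡ 75·167 ≡ 162 (mod 317).

162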